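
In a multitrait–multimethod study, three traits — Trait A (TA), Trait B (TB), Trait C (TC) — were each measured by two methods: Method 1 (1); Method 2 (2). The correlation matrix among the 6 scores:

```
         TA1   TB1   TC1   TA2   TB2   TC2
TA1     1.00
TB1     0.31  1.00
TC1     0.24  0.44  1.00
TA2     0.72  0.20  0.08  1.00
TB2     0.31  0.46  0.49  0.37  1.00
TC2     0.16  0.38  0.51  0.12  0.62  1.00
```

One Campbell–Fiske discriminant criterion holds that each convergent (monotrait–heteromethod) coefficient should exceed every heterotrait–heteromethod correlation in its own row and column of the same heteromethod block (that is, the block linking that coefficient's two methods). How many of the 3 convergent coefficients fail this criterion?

Checking each validity diagonal entry against its comparison values:
TA (methods 1·2): 0.72 vs {0.31, 0.20, 0.16, 0.08} → pass.
TB (methods 1·2): 0.46 vs {0.20, 0.31, 0.38, 0.49} → fail.
TC (methods 1·2): 0.51 vs {0.08, 0.16, 0.49, 0.38} → pass.
1 of 3 fail.

1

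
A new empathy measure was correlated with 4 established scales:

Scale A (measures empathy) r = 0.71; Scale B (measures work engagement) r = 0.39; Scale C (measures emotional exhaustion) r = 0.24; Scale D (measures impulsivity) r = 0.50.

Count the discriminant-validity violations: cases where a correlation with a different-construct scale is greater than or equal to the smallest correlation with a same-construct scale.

0

Convergent (same construct = empathy): Scale A.
Smallest convergent = 0.71. Discriminant values: 0.39, 0.24, 0.50; count ≥ 0.71 → 0.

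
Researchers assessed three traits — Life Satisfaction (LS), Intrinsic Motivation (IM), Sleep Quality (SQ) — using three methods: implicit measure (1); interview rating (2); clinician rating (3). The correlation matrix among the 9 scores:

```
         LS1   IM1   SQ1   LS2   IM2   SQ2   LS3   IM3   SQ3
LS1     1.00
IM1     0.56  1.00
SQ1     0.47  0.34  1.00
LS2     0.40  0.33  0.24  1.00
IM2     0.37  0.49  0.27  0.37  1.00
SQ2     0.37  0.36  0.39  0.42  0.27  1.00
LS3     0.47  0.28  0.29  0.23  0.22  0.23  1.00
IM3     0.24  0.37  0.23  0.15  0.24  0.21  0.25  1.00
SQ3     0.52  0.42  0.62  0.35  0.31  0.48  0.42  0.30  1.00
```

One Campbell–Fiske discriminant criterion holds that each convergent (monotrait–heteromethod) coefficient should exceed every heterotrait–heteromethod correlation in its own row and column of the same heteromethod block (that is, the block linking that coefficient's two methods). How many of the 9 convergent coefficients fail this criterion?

4

Convergent coefficients and their comparison sets:
LS (methods 1·2): 0.40 vs {0.37, 0.33, 0.37, 0.24} → pass.
LS (methods 1·3): 0.47 vs {0.24, 0.28, 0.52, 0.29} → fail.
LS (methods 2·3): 0.23 vs {0.15, 0.22, 0.35, 0.23} → fail.
IM (methods 1·2): 0.49 vs {0.33, 0.37, 0.36, 0.27} → pass.
IM (methods 1·3): 0.37 vs {0.28, 0.24, 0.42, 0.23} → fail.
IM (methods 2·3): 0.24 vs {0.22, 0.15, 0.31, 0.21} → fail.
SQ (methods 1·2): 0.39 vs {0.24, 0.37, 0.27, 0.36} → pass.
SQ (methods 1·3): 0.62 vs {0.29, 0.52, 0.23, 0.42} → pass.
SQ (methods 2·3): 0.48 vs {0.23, 0.35, 0.21, 0.31} → pass.
4 of 9 fail.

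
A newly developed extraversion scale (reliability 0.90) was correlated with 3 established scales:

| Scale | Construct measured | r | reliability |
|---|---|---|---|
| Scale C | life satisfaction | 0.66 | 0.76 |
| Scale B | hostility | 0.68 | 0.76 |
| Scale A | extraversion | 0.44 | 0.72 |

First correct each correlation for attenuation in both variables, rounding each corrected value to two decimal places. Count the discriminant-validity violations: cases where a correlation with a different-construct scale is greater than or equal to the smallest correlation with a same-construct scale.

Disattenuated r (r / √(r_scale · r_new)):
  Scale C (disc): 0.66 / √(0.76·0.90) = 0.80
  Scale B (disc): 0.68 / √(0.76·0.90) = 0.82
  Scale A (conv): 0.44 / √(0.72·0.90) = 0.55
Smallest convergent = 0.55. Discriminant values: 0.80, 0.82; count ≥ 0.55 → 2.

2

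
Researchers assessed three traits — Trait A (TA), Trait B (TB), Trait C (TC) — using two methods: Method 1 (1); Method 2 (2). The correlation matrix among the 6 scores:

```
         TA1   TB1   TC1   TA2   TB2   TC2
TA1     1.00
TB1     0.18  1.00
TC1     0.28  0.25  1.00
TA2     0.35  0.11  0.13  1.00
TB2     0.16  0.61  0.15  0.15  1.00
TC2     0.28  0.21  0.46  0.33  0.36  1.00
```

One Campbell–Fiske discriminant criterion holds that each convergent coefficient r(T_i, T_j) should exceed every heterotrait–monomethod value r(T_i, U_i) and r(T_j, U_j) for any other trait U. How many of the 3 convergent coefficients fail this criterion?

0

Each convergent coefficient versus the relevant comparison correlations:
TA (methods 1·2): 0.35 vs {0.18, 0.15, 0.28, 0.33} → pass.
TB (methods 1·2): 0.61 vs {0.18, 0.15, 0.25, 0.36} → pass.
TC (methods 1·2): 0.46 vs {0.28, 0.33, 0.25, 0.36} → pass.
0 of 3 fail.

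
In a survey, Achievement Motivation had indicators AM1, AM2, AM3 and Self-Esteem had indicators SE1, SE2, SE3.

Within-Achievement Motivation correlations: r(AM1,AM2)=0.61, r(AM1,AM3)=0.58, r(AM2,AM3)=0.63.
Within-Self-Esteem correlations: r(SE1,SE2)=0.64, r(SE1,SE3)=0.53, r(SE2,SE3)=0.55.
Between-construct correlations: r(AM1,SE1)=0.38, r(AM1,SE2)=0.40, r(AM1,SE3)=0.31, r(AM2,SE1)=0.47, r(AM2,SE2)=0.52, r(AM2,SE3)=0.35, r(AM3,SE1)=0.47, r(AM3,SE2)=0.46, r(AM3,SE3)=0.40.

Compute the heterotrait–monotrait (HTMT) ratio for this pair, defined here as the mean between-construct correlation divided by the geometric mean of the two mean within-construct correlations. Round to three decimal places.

Mean heterotrait r = 3.76/9 = 0.4178.
Mean within-AM = 1.82/3 = 0.6067; mean within-SE = 1.72/3 = 0.5733.
Geometric mean = √(0.6067 × 0.5733) = 0.5898.
HTMT = 0.4178 / 0.5898 = 0.708.

0.708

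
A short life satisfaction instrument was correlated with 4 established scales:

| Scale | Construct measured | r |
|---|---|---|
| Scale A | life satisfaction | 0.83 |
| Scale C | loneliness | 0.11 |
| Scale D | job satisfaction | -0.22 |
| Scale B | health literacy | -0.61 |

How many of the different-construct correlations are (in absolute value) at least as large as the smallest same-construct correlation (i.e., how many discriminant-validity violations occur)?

Convergent (same construct = life satisfaction): Scale A.
Smallest convergent = 0.83. Discriminant |r|: 0.11, 0.22, 0.61; count ≥ 0.83 → 0.

0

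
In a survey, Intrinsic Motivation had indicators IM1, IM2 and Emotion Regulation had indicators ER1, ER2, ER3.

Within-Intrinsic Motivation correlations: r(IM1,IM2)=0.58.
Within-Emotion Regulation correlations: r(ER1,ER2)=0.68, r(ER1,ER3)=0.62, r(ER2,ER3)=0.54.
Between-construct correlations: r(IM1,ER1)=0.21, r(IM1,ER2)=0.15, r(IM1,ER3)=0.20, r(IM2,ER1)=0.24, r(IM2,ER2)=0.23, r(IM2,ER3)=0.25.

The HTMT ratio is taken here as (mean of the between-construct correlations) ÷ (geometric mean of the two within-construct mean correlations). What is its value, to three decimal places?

Mean between = 1.28/6 = 0.2133.
Mean within-IM = 0.58/1 = 0.5800; mean within-ER = 1.84/3 = 0.6133.
Geometric mean = √(0.5800 × 0.6133) = 0.5964.
HTMT = 0.2133 / 0.5964 = 0.358.

0.358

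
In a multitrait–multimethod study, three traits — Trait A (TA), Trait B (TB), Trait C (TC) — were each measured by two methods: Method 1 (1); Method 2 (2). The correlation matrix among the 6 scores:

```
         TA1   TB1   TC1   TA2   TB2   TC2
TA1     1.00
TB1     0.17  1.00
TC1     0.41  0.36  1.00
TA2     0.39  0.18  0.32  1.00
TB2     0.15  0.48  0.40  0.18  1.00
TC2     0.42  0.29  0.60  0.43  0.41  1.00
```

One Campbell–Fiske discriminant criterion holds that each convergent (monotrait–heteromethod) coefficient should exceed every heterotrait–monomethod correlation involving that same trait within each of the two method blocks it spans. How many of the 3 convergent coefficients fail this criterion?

1

Each convergent coefficient versus the relevant comparison correlations:
TA (methods 1·2): 0.39 vs {0.17, 0.18, 0.41, 0.43} → fail.
TB (methods 1·2): 0.48 vs {0.17, 0.18, 0.36, 0.41} → pass.
TC (methods 1·2): 0.60 vs {0.41, 0.43, 0.36, 0.41} → pass.
1 of 3 fail.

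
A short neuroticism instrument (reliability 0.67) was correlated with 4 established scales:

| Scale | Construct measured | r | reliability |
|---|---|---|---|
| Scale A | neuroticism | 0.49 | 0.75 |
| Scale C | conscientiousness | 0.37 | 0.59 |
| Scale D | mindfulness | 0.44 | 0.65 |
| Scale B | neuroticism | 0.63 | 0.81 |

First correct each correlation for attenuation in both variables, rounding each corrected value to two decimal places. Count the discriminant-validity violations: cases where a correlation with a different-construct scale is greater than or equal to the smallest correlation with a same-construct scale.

0

Disattenuated r (r / √(r_scale · r_new)):
  Scale A (conv): 0.49 / √(0.75·0.67) = 0.69
  Scale C (disc): 0.37 / √(0.59·0.67) = 0.59
  Scale D (disc): 0.44 / √(0.65·0.67) = 0.67
  Scale B (conv): 0.63 / √(0.81·0.67) = 0.86
Smallest convergent = 0.69. Discriminant values: 0.59, 0.67; count ≥ 0.69 → 0.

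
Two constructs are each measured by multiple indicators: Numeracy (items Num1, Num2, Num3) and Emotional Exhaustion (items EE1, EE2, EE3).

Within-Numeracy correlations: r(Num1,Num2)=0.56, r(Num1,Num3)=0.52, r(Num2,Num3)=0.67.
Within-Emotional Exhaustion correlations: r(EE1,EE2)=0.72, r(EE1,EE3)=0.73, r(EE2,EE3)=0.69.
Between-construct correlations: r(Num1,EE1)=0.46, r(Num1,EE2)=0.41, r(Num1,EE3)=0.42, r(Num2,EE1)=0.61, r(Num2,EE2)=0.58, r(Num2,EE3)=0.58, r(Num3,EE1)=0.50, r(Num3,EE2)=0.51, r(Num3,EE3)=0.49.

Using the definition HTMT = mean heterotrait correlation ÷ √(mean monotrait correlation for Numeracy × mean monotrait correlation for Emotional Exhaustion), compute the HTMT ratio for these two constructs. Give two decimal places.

0.79

Mean heterotrait r = 4.56/9 = 0.5067.
Mean within-Num = 1.75/3 = 0.5833; mean within-EE = 2.14/3 = 0.7133.
Geometric mean = √(0.5833 × 0.7133) = 0.6450.
HTMT = 0.5067 / 0.6450 = 0.79.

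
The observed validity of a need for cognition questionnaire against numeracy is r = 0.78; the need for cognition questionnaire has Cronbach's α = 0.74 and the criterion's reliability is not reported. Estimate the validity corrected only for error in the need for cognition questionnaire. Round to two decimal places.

Single correction: r_c = r_obs / √r_xx = 0.78 / √0.74 = 0.78 / 0.8602 ≈ 0.91.

0.91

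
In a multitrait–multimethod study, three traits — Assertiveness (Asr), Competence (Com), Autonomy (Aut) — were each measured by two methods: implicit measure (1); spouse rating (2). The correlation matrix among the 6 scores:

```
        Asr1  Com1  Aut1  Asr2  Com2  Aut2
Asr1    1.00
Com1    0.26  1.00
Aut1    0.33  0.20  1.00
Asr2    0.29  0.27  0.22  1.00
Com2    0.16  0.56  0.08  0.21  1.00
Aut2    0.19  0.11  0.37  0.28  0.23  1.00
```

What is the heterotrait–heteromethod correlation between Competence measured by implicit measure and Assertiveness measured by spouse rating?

Different traits and methods: r(Com1, Asr2) = 0.27.

0.27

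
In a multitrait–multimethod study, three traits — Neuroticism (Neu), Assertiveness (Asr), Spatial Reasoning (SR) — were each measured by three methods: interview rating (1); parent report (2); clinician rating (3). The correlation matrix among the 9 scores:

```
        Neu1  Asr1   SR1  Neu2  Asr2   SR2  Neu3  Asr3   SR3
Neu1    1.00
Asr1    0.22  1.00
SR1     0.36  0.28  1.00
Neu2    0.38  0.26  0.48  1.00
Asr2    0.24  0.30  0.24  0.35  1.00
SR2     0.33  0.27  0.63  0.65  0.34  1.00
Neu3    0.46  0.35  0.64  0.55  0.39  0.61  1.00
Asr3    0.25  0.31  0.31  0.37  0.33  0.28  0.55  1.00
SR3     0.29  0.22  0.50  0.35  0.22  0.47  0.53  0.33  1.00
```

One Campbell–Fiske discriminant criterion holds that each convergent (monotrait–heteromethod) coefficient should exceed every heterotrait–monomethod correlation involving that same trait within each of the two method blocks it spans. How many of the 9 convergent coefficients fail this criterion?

9

Each convergent coefficient versus the relevant comparison correlations:
Neu (methods 1·2): 0.38 vs {0.22, 0.35, 0.36, 0.65} → fail.
Neu (methods 1·3): 0.46 vs {0.22, 0.55, 0.36, 0.53} → fail.
Neu (methods 2·3): 0.55 vs {0.35, 0.55, 0.65, 0.53} → fail.
Asr (methods 1·2): 0.30 vs {0.22, 0.35, 0.28, 0.34} → fail.
Asr (methods 1·3): 0.31 vs {0.22, 0.55, 0.28, 0.33} → fail.
Asr (methods 2·3): 0.33 vs {0.35, 0.55, 0.34, 0.33} → fail.
SR (methods 1·2): 0.63 vs {0.36, 0.65, 0.28, 0.34} → fail.
SR (methods 1·3): 0.50 vs {0.36, 0.53, 0.28, 0.33} → fail.
SR (methods 2·3): 0.47 vs {0.65, 0.53, 0.34, 0.33} → fail.
9 of 9 fail.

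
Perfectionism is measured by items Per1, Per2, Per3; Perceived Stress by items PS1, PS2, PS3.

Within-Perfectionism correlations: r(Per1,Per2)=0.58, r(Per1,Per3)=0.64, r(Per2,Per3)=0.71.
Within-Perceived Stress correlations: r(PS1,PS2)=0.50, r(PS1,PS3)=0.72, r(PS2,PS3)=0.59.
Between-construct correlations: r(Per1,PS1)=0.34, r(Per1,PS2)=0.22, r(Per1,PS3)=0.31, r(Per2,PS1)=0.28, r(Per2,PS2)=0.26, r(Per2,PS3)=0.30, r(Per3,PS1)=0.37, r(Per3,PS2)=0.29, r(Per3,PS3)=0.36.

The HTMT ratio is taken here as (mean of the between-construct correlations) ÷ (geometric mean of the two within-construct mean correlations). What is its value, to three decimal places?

0.487

Between-construct mean = 2.73/9 = 0.3033.
Mean within-Per = 1.93/3 = 0.6433; mean within-PS = 1.81/3 = 0.6033.
Geometric mean = √(0.6433 × 0.6033) = 0.6230.
HTMT = 0.3033 / 0.6230 = 0.487.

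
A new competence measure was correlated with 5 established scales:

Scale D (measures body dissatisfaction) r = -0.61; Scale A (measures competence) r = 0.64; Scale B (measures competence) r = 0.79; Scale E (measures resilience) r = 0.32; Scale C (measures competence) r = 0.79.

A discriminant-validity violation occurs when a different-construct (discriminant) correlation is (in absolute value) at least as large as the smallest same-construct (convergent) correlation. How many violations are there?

0

Convergent (same construct = competence): Scale A, Scale B, Scale C.
Smallest convergent = 0.64. Discriminant |r|: 0.61, 0.32; count ≥ 0.64 → 0.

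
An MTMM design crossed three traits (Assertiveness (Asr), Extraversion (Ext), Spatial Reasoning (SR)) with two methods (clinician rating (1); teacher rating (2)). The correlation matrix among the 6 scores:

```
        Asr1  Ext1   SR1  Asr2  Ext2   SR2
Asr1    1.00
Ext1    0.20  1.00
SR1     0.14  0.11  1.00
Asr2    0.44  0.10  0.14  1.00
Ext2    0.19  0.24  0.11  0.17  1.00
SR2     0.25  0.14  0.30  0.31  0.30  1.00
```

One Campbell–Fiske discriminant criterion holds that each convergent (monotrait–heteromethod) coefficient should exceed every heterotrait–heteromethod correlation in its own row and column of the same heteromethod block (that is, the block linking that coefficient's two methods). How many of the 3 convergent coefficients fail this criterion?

Convergent coefficients and their comparison sets:
Asr (methods 1·2): 0.44 vs {0.19, 0.10, 0.25, 0.14} → pass.
Ext (methods 1·2): 0.24 vs {0.10, 0.19, 0.14, 0.11} → pass.
SR (methods 1·2): 0.30 vs {0.14, 0.25, 0.11, 0.14} → pass.
0 of 3 fail.

0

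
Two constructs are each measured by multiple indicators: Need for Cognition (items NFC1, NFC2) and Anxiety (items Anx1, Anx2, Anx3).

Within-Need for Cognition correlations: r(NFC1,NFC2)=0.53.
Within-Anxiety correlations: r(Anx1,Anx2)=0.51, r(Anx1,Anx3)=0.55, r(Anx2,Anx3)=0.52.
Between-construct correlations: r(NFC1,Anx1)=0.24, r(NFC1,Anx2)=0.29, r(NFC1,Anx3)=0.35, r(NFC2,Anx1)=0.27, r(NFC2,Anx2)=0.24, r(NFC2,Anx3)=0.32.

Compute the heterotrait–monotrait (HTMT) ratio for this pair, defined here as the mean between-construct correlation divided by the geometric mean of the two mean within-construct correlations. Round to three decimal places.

Mean heterotrait r = 1.71/6 = 0.2850.
Mean within-NFC = 0.53/1 = 0.5300; mean within-Anx = 1.58/3 = 0.5267.
Geometric mean = √(0.5300 × 0.5267) = 0.5283.
HTMT = 0.2850 / 0.5283 = 0.539.

0.539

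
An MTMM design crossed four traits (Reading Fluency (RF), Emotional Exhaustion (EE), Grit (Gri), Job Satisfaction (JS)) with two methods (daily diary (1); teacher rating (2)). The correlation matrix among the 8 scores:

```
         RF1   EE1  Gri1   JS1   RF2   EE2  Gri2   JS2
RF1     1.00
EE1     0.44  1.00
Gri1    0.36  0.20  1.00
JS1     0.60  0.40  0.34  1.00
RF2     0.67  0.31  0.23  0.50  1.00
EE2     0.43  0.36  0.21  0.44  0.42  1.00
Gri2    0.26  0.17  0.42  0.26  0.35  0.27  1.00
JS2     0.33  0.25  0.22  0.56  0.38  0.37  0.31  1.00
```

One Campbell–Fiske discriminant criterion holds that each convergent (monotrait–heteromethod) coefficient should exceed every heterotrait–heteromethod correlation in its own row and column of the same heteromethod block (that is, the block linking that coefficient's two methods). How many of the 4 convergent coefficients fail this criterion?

Convergent coefficients and their comparison sets:
RF (methods 1·2): 0.67 vs {0.43, 0.31, 0.26, 0.23, 0.33, 0.50} → pass.
EE (methods 1·2): 0.36 vs {0.31, 0.43, 0.17, 0.21, 0.25, 0.44} → fail.
Gri (methods 1·2): 0.42 vs {0.23, 0.26, 0.21, 0.17, 0.22, 0.26} → pass.
JS (methods 1·2): 0.56 vs {0.50, 0.33, 0.44, 0.25, 0.26, 0.22} → pass.
1 of 4 fail.

1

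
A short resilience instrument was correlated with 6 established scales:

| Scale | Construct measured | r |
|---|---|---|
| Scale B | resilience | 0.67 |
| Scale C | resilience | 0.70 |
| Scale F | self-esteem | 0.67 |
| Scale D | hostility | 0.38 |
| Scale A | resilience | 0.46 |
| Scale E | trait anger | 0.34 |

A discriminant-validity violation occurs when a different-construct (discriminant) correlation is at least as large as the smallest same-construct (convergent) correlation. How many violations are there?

1

Convergent (same construct = resilience): Scale B, Scale C, Scale A.
Smallest convergent = 0.46. Discriminant values: 0.67, 0.38, 0.34; count ≥ 0.46 → 1.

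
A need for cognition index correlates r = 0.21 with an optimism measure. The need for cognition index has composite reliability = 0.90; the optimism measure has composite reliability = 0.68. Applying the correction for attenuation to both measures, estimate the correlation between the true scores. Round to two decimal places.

r_true = r_obs / √(r_xx · r_yy) = 0.21 / √(0.90 × 0.68) = 0.21 / √0.6120 = 0.21 / 0.7823 ≈ 0.27.

0.27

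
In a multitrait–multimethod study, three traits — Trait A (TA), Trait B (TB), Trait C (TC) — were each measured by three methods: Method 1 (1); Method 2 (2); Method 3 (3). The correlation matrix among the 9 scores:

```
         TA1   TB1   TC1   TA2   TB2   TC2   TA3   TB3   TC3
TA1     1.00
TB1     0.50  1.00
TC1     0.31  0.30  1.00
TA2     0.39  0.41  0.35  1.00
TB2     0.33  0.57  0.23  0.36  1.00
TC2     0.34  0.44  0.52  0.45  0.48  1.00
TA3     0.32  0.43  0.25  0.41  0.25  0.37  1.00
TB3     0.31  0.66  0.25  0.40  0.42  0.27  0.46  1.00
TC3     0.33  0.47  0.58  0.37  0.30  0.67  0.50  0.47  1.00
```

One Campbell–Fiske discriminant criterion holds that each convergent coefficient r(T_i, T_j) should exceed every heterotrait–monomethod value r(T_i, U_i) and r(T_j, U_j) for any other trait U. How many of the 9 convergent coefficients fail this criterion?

Convergent coefficients and their comparison sets:
TA (methods 1·2): 0.39 vs {0.50, 0.36, 0.31, 0.45} → fail.
TA (methods 1·3): 0.32 vs {0.50, 0.46, 0.31, 0.50} → fail.
TA (methods 2·3): 0.41 vs {0.36, 0.46, 0.45, 0.50} → fail.
TB (methods 1·2): 0.57 vs {0.50, 0.36, 0.30, 0.48} → pass.
TB (methods 1·3): 0.66 vs {0.50, 0.46, 0.30, 0.47} → pass.
TB (methods 2·3): 0.42 vs {0.36, 0.46, 0.48, 0.47} → fail.
TC (methods 1·2): 0.52 vs {0.31, 0.45, 0.30, 0.48} → pass.
TC (methods 1·3): 0.58 vs {0.31, 0.50, 0.30, 0.47} → pass.
TC (methods 2·3): 0.67 vs {0.45, 0.50, 0.48, 0.47} → pass.
4 of 9 fail.

4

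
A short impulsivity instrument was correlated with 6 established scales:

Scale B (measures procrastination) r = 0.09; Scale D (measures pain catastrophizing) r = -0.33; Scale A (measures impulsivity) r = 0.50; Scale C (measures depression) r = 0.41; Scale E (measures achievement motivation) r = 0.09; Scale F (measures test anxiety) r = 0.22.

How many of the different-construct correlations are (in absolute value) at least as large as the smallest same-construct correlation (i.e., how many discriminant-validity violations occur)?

Convergent (same construct = impulsivity): Scale A.
Smallest convergent = 0.50. Discriminant |r|: 0.09, 0.33, 0.41, 0.09, 0.22; count ≥ 0.50 → 0.

0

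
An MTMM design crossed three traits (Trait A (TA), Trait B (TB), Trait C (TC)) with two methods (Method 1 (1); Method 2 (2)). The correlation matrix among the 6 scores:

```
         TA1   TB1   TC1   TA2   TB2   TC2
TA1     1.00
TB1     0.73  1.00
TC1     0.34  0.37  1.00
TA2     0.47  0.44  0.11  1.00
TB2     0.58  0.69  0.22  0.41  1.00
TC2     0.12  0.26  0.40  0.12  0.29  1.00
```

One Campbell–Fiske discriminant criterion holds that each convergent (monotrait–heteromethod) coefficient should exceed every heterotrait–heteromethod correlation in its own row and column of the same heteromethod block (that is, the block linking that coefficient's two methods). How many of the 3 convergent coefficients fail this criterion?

Checking each validity diagonal entry against its comparison values:
TA (methods 1·2): 0.47 vs {0.58, 0.44, 0.12, 0.11} → fail.
TB (methods 1·2): 0.69 vs {0.44, 0.58, 0.26, 0.22} → pass.
TC (methods 1·2): 0.40 vs {0.11, 0.12, 0.22, 0.26} → pass.
1 of 3 fail.

1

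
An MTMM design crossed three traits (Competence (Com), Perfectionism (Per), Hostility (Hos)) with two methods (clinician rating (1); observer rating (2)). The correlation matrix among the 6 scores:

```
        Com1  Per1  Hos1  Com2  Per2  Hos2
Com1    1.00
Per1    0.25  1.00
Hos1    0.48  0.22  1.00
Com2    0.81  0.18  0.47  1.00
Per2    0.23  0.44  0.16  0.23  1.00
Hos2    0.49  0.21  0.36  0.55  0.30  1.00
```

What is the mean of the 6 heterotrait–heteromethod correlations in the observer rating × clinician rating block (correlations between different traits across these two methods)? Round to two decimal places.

0.29

HTHM values (method 2 × method 1): 0.18, 0.47, 0.23, 0.16, 0.49, 0.21; mean = 1.74/6 = 0.29.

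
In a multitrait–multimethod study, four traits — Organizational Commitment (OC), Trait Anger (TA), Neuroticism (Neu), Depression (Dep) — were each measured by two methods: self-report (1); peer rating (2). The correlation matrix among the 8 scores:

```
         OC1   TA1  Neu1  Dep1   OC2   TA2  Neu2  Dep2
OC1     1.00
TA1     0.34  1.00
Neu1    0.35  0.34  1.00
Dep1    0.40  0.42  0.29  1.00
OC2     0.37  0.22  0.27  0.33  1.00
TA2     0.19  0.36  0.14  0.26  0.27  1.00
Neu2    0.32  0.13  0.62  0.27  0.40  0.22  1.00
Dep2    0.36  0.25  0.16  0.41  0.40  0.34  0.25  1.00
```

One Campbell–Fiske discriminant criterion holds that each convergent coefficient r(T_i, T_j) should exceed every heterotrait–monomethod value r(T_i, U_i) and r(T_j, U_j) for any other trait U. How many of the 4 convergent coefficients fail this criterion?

3

Each convergent coefficient versus the relevant comparison correlations:
OC (methods 1·2): 0.37 vs {0.34, 0.27, 0.35, 0.40, 0.40, 0.40} → fail.
TA (methods 1·2): 0.36 vs {0.34, 0.27, 0.34, 0.22, 0.42, 0.34} → fail.
Neu (methods 1·2): 0.62 vs {0.35, 0.40, 0.34, 0.22, 0.29, 0.25} → pass.
Dep (methods 1·2): 0.41 vs {0.40, 0.40, 0.42, 0.34, 0.29, 0.25} → fail.
3 of 4 fail.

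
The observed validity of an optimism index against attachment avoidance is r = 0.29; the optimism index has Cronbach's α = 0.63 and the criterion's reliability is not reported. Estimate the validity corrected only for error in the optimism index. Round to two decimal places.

0.37

Single correction: r_c = r_obs / √r_xx = 0.29 / √0.63 = 0.29 / 0.7937 ≈ 0.37.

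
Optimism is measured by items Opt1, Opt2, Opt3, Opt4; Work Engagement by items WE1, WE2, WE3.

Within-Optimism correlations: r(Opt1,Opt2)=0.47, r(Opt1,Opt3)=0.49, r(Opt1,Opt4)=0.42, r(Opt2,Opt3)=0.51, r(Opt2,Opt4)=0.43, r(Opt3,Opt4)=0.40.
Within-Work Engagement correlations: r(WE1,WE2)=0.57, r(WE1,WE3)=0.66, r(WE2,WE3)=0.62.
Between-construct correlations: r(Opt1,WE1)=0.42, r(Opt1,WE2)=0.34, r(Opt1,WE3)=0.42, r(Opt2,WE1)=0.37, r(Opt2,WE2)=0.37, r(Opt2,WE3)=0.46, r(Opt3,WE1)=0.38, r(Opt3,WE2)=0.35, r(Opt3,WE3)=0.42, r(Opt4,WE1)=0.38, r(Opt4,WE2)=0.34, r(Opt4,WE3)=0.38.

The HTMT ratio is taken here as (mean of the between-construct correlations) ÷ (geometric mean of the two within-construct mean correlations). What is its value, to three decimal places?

Mean between = 4.63/12 = 0.3858.
Mean within-Opt = 2.72/6 = 0.4533; mean within-WE = 1.85/3 = 0.6167.
Geometric mean = √(0.4533 × 0.6167) = 0.5287.
HTMT = 0.3858 / 0.5287 = 0.730.

0.730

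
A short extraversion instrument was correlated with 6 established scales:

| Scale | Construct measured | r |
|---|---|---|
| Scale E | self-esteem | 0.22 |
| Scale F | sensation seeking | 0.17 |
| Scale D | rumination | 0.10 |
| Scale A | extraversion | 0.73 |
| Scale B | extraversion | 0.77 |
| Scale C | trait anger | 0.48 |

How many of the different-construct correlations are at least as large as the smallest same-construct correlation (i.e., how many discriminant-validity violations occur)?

0

Convergent (same construct = extraversion): Scale A, Scale B.
Smallest convergent = 0.73. Discriminant values: 0.22, 0.17, 0.10, 0.48; count ≥ 0.73 → 0.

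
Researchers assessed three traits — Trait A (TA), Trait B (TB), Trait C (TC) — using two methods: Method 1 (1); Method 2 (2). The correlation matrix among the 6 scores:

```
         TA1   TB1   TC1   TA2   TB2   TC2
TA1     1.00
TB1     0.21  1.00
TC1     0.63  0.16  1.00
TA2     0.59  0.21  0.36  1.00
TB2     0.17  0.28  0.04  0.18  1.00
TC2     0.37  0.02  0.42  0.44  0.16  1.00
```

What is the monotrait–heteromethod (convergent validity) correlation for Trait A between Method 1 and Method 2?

Same trait (TA), different methods: r(TA1, TA2) = 0.59.

0.59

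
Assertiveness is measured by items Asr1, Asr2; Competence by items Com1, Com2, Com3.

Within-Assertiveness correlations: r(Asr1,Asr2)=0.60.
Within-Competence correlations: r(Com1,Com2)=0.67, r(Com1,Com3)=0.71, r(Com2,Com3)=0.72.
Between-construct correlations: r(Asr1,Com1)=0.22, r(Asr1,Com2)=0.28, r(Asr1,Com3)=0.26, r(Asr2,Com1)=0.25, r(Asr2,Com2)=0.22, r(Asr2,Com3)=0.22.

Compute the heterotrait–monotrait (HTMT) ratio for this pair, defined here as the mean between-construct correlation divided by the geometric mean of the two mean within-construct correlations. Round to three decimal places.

0.373

Mean heterotrait r = 1.45/6 = 0.2417.
Mean within-Asr = 0.60/1 = 0.6000; mean within-Com = 2.10/3 = 0.7000.
Geometric mean = √(0.6000 × 0.7000) = 0.6481.
HTMT = 0.2417 / 0.6481 = 0.373.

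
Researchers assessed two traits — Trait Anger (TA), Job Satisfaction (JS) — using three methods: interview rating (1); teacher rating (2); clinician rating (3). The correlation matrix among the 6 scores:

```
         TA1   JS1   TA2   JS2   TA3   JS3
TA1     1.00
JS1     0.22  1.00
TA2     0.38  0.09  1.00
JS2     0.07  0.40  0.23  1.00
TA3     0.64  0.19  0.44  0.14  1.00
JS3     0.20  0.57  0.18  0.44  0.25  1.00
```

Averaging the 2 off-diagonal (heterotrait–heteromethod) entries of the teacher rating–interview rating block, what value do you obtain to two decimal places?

0.08

HTHM values (method 2 × method 1): 0.09, 0.07; mean = 0.16/2 = 0.08.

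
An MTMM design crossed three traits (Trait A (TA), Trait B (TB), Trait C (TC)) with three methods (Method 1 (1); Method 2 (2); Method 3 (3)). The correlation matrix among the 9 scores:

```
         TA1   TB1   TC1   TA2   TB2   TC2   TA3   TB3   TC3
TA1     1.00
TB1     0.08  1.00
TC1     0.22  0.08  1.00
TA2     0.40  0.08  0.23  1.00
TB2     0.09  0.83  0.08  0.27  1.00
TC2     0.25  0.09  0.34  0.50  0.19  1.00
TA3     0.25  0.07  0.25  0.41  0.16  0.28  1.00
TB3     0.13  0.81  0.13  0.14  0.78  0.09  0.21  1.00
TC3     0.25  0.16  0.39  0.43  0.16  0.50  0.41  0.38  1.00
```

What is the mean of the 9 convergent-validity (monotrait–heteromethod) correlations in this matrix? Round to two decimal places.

0.52

Convergent values: 0.40, 0.25, 0.41, 0.83, 0.81, 0.78, 0.34, 0.39, 0.50; mean = 4.71/9 = 0.52.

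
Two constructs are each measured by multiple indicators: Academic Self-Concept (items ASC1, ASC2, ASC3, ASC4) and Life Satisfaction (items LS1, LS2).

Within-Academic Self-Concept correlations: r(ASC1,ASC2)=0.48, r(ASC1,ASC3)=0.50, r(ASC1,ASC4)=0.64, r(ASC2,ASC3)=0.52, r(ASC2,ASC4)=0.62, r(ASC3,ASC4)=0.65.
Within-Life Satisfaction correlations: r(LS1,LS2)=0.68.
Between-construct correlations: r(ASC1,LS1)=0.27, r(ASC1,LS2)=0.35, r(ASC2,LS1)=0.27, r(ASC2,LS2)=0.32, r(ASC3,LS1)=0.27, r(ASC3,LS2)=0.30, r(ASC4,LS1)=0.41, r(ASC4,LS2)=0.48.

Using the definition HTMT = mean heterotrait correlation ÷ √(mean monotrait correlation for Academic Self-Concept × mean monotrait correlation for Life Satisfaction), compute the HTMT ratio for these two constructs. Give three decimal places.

Mean heterotrait r = 2.67/8 = 0.3338.
Mean within-ASC = 3.41/6 = 0.5683; mean within-LS = 0.68/1 = 0.6800.
Geometric mean = √(0.5683 × 0.6800) = 0.6216.
HTMT = 0.3338 / 0.6216 = 0.537.

0.537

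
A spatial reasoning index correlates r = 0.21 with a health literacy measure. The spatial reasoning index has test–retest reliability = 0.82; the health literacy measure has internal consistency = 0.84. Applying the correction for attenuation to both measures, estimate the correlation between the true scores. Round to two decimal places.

0.25

r_true = r_obs / √(r_xx · r_yy) = 0.21 / √(0.82 × 0.84) = 0.21 / √0.6888 = 0.21 / 0.8299 ≈ 0.25.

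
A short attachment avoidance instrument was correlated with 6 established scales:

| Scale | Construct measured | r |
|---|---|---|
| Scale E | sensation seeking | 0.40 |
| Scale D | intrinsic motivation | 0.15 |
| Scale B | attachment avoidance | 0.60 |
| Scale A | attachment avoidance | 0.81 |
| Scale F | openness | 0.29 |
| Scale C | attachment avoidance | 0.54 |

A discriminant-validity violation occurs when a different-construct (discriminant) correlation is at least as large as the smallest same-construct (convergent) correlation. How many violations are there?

0

Convergent (same construct = attachment avoidance): Scale B, Scale A, Scale C.
Smallest convergent = 0.54. Discriminant values: 0.40, 0.15, 0.29; count ≥ 0.54 → 0.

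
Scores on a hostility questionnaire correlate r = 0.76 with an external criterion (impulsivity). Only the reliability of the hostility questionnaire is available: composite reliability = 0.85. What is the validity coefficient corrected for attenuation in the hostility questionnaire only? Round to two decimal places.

Single correction: r_c = r_obs / √r_xx = 0.76 / √0.85 = 0.76 / 0.9220 ≈ 0.82.

0.82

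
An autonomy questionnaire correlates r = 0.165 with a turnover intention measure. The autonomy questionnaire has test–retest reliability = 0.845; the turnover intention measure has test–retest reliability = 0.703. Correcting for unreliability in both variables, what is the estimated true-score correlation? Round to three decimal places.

0.214

r_true = r_obs / √(r_xx · r_yy) = 0.165 / √(0.845 × 0.703) = 0.165 / √0.594035 = 0.165 / 0.7707 ≈ 0.214.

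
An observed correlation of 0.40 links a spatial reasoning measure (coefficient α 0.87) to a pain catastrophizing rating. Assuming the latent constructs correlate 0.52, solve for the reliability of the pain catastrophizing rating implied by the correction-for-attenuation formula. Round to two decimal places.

r_true = r_obs / √(r_xx · r_yy) ⇒ 0.52 = 0.40 / √(0.87 · r_yy).
√(0.87 · r_yy) = 0.40 / 0.52 = 0.7692; 0.87 · r_yy = 0.5917; r_yy = 0.5917 / 0.87 ≈ 0.68.

0.68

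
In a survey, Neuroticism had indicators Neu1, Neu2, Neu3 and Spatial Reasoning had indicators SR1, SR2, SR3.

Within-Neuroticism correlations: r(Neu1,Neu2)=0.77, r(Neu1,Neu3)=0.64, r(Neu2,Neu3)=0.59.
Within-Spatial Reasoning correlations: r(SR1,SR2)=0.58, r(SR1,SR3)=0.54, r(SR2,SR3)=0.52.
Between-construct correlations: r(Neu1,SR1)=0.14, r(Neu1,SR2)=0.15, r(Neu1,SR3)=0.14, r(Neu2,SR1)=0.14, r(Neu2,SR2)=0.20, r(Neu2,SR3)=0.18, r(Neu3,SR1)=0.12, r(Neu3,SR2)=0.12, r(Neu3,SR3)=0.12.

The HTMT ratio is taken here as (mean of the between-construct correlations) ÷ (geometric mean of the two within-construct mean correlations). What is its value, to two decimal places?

Mean between = 1.31/9 = 0.1456.
Mean within-Neu = 2.00/3 = 0.6667; mean within-SR = 1.64/3 = 0.5467.
Geometric mean = √(0.6667 × 0.5467) = 0.6037.
HTMT = 0.1456 / 0.6037 = 0.24.

0.24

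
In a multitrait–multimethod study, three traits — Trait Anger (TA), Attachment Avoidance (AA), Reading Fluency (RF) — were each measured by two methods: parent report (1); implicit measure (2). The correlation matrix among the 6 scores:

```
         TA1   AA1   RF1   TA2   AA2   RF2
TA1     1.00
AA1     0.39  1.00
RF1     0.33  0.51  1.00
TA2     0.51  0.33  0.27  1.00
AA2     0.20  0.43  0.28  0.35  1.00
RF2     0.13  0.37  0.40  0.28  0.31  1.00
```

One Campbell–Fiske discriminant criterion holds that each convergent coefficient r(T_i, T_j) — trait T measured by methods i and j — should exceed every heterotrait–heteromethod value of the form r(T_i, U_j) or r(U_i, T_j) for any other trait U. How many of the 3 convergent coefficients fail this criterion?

Each convergent coefficient versus the relevant comparison correlations:
TA (methods 1·2): 0.51 vs {0.20, 0.33, 0.13, 0.27} → pass.
AA (methods 1·2): 0.43 vs {0.33, 0.20, 0.37, 0.28} → pass.
RF (methods 1·2): 0.40 vs {0.27, 0.13, 0.28, 0.37} → pass.
0 of 3 fail.

0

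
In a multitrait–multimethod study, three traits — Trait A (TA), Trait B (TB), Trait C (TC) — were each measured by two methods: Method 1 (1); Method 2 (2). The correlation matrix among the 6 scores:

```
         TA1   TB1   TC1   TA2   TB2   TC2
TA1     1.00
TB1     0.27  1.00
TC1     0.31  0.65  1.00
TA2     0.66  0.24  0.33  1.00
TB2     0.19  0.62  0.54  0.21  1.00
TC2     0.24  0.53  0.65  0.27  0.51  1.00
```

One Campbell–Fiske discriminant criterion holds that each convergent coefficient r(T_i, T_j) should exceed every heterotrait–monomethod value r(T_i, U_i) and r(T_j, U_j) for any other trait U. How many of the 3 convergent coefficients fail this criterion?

Each convergent coefficient versus the relevant comparison correlations:
TA (methods 1·2): 0.66 vs {0.27, 0.21, 0.31, 0.27} → pass.
TB (methods 1·2): 0.62 vs {0.27, 0.21, 0.65, 0.51} → fail.
TC (methods 1·2): 0.65 vs {0.31, 0.27, 0.65, 0.51} → fail.
2 of 3 fail.

2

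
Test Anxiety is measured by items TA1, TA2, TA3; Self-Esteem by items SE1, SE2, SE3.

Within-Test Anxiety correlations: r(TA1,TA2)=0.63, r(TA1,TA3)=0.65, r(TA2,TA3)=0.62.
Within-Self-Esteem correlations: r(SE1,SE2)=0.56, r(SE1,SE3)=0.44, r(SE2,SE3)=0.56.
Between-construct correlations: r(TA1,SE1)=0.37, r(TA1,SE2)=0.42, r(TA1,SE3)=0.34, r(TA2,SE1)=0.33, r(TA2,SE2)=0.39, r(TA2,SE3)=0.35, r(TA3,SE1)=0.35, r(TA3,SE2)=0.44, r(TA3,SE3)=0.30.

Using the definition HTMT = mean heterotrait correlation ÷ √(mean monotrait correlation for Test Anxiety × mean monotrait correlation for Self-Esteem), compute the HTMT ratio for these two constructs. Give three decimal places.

Mean between = 3.29/9 = 0.3656.
Mean within-TA = 1.90/3 = 0.6333; mean within-SE = 1.56/3 = 0.5200.
Geometric mean = √(0.6333 × 0.5200) = 0.5739.
HTMT = 0.3656 / 0.5739 = 0.637.

0.637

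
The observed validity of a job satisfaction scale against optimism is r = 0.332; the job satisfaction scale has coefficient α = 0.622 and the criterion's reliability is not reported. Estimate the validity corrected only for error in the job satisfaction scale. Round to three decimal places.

Single correction: r_c = r_obs / √r_xx = 0.332 / √0.622 = 0.332 / 0.7887 ≈ 0.421.

0.421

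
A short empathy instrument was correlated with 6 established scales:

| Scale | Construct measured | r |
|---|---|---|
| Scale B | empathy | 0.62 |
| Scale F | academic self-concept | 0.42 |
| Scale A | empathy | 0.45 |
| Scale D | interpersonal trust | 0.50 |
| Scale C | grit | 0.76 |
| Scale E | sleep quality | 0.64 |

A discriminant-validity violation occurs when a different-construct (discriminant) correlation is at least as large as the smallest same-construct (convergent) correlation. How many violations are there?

3

Convergent (same construct = empathy): Scale B, Scale A.
Smallest convergent = 0.45. Discriminant values: 0.42, 0.50, 0.76, 0.64; count ≥ 0.45 → 3.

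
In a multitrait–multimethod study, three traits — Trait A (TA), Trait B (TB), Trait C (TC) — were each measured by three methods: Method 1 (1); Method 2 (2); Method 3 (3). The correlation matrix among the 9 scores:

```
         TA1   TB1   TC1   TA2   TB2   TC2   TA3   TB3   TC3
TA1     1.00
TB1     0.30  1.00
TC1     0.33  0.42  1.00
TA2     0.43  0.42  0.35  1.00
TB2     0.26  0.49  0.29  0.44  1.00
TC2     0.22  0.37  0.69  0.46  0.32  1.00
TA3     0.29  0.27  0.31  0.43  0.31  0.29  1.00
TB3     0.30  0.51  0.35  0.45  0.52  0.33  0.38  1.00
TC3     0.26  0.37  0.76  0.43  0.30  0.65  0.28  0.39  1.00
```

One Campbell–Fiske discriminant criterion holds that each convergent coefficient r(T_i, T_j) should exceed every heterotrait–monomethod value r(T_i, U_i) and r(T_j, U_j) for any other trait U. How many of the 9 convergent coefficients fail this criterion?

Checking each validity diagonal entry against its comparison values:
TA (methods 1·2): 0.43 vs {0.30, 0.44, 0.33, 0.46} → fail.
TA (methods 1·3): 0.29 vs {0.30, 0.38, 0.33, 0.28} → fail.
TA (methods 2·3): 0.43 vs {0.44, 0.38, 0.46, 0.28} → fail.
TB (methods 1·2): 0.49 vs {0.30, 0.44, 0.42, 0.32} → pass.
TB (methods 1·3): 0.51 vs {0.30, 0.38, 0.42, 0.39} → pass.
TB (methods 2·3): 0.52 vs {0.44, 0.38, 0.32, 0.39} → pass.
TC (methods 1·2): 0.69 vs {0.33, 0.46, 0.42, 0.32} → pass.
TC (methods 1·3): 0.76 vs {0.33, 0.28, 0.42, 0.39} → pass.
TC (methods 2·3): 0.65 vs {0.46, 0.28, 0.32, 0.39} → pass.
3 of 9 fail.

3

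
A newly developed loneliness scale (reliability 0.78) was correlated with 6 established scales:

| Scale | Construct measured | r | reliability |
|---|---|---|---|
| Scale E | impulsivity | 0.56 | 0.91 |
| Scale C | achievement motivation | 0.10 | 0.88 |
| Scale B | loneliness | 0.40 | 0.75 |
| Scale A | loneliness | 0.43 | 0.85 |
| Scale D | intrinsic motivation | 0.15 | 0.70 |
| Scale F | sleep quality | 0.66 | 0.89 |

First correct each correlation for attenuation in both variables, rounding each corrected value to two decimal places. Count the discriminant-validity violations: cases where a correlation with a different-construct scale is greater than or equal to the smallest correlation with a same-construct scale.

Disattenuated r (r / √(r_scale · r_new)):
  Scale E (disc): 0.56 / √(0.91·0.78) = 0.66
  Scale C (disc): 0.10 / √(0.88·0.78) = 0.12
  Scale B (conv): 0.40 / √(0.75·0.78) = 0.52
  Scale A (conv): 0.43 / √(0.85·0.78) = 0.53
  Scale D (disc): 0.15 / √(0.70·0.78) = 0.20
  Scale F (disc): 0.66 / √(0.89·0.78) = 0.79
Smallest convergent = 0.52. Discriminant values: 0.66, 0.12, 0.20, 0.79; count ≥ 0.52 → 2.

2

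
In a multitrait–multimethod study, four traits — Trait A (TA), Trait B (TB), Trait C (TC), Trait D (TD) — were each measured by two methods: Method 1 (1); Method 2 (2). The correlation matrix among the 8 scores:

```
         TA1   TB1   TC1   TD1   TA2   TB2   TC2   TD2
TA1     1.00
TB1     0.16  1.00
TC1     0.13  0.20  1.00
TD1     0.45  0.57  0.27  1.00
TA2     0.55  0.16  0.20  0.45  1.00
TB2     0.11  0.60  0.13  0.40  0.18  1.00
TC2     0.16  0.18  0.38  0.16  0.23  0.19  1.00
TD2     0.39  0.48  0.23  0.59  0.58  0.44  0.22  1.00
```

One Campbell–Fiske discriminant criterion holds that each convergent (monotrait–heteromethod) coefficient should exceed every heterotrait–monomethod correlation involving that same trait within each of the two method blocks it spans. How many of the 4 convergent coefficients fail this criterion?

1

Checking each validity diagonal entry against its comparison values:
TA (methods 1·2): 0.55 vs {0.16, 0.18, 0.13, 0.23, 0.45, 0.58} → fail.
TB (methods 1·2): 0.60 vs {0.16, 0.18, 0.20, 0.19, 0.57, 0.44} → pass.
TC (methods 1·2): 0.38 vs {0.13, 0.23, 0.20, 0.19, 0.27, 0.22} → pass.
TD (methods 1·2): 0.59 vs {0.45, 0.58, 0.57, 0.44, 0.27, 0.22} → pass.
1 of 4 fail.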